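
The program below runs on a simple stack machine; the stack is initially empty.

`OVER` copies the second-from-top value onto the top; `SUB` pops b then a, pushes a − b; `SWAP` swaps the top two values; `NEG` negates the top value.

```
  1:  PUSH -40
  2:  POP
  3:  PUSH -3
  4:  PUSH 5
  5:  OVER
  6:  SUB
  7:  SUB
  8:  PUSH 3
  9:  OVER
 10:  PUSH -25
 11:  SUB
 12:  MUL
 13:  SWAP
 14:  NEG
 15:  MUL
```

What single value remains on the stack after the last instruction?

462

PUSH -40  -40
POP       (empty)
PUSH -3   -3
PUSH 5    -3 5
OVER      -3 5 -3
SUB       -3 8
SUB       -11
PUSH 3    -11 3
OVER      -11 3 -11
PUSH -25  -11 3 -11 -25
SUB       -11 3 14
MUL       -11 42
SWAP      42 -11
NEG       42 11
MUL       462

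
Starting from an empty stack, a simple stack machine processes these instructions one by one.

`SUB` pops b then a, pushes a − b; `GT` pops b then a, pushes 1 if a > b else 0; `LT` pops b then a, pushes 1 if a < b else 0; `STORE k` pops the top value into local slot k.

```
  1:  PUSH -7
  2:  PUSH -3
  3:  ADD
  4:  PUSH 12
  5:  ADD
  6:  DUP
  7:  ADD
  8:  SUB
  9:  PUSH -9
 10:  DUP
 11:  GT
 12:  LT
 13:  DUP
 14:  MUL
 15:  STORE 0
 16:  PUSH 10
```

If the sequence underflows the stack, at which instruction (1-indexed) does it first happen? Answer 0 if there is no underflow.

PUSH -7 -> -7
PUSH -3 -> -7 -3
ADD     -> -10
PUSH 12 -> -10 12
ADD     -> 2
DUP     -> 2 2
ADD     -> 4
SUB  — needs 2 operands, stack has 1 → underflow

8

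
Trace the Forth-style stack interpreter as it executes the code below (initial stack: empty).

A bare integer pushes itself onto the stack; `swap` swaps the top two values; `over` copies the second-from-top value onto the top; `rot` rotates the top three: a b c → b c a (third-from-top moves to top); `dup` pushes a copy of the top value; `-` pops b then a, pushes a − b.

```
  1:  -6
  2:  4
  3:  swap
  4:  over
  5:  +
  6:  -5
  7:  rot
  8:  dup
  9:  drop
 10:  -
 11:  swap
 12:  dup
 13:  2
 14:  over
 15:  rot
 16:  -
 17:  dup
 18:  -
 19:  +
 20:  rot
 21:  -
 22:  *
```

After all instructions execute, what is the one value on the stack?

-6    [-6]
4     [-6, 4]
swap  [4, -6]
over  [4, -6, 4]
+     [4, -2]
-5    [4, -2, -5]
rot   [-2, -5, 4]
dup   [-2, -5, 4, 4]
drop  [-2, -5, 4]
-     [-2, -9]
swap  [-9, -2]
dup   [-9, -2, -2]
2     [-9, -2, -2, 2]
over  [-9, -2, -2, 2, -2]
rot   [-9, -2, 2, -2, -2]
-     [-9, -2, 2, 0]
dup   [-9, -2, 2, 0, 0]
-     [-9, -2, 2, 0]
+     [-9, -2, 2]
rot   [-2, 2, -9]
-     [-2, 11]
*     [-22]

-22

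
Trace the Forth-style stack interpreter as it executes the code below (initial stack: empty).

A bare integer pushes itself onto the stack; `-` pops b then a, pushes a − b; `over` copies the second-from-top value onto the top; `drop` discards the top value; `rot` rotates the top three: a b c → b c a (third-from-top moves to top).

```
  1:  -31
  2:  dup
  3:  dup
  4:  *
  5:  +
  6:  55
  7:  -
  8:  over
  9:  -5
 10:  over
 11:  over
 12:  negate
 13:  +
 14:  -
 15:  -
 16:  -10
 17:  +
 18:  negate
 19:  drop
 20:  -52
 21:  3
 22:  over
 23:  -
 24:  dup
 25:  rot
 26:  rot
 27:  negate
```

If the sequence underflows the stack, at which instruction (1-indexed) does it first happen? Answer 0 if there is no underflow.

8

-31  -31
dup  -31 -31
dup  -31 -31 -31
*    -31 961
+    930
55   930 55
-    875
over  — needs 2 operands, stack has 1 → underflow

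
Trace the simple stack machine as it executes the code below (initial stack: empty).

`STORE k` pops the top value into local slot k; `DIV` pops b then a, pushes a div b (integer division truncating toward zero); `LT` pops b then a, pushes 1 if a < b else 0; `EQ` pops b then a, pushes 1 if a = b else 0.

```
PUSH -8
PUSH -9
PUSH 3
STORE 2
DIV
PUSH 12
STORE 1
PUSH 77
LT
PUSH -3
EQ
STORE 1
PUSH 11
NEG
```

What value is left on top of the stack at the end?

-11

PUSH -8 → -8
PUSH -9 → -8 -9
PUSH 3  → -8 -9 3
STORE 2 → -8 -9
DIV     → 0
PUSH 12 → 0 12
STORE 1 → 0
PUSH 77 → 0 77
LT      → 1
PUSH -3 → 1 -3
EQ      → 0
STORE 1 → (empty)
PUSH 11 → 11
NEG     → -11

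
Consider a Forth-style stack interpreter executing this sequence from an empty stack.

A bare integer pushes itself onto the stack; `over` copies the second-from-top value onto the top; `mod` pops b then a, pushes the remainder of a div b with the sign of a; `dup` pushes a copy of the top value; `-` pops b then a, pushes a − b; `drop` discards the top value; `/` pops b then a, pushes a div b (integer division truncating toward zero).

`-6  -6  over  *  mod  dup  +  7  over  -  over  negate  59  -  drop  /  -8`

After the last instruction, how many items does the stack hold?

2

-6     -> [-6]
-6     -> [-6, -6]
over   -> [-6, -6, -6]
*      -> [-6, 36]
mod    -> [-6]
dup    -> [-6, -6]
+      -> [-12]
7      -> [-12, 7]
over   -> [-12, 7, -12]
-      -> [-12, 19]
over   -> [-12, 19, -12]
negate -> [-12, 19, 12]
59     -> [-12, 19, 12, 59]
-      -> [-12, 19, -47]
drop   -> [-12, 19]
/      -> [0]
-8     -> [0, -8]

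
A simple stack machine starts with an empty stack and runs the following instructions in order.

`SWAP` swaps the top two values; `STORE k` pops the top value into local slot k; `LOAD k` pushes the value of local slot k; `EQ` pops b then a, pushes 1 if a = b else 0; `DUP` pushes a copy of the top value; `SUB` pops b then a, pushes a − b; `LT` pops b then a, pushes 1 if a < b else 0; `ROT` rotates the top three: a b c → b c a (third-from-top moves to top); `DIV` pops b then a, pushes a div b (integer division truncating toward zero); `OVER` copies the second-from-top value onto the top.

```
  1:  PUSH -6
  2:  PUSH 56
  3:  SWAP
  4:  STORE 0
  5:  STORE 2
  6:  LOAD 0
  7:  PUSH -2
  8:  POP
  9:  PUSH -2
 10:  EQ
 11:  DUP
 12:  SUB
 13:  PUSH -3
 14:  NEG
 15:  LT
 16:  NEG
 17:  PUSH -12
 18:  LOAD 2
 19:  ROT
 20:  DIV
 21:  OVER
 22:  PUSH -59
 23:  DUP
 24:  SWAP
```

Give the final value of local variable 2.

PUSH -6  -> [-6]
PUSH 56  -> [-6, 56]
SWAP     -> [56, -6]
STORE 0  -> [56]
STORE 2  -> []
LOAD 0   -> [-6]
PUSH -2  -> [-6, -2]
POP      -> [-6]
PUSH -2  -> [-6, -2]
EQ       -> [0]
DUP      -> [0, 0]
SUB      -> [0]
PUSH -3  -> [0, -3]
NEG      -> [0, 3]
LT       -> [1]
NEG      -> [-1]
PUSH -12 -> [-1, -12]
LOAD 2   -> [-1, -12, 56]
ROT      -> [-12, 56, -1]
DIV      -> [-12, -56]
OVER     -> [-12, -56, -12]
PUSH -59 -> [-12, -56, -12, -59]
DUP      -> [-12, -56, -12, -59, -59]
SWAP     -> [-12, -56, -12, -59, -59]

56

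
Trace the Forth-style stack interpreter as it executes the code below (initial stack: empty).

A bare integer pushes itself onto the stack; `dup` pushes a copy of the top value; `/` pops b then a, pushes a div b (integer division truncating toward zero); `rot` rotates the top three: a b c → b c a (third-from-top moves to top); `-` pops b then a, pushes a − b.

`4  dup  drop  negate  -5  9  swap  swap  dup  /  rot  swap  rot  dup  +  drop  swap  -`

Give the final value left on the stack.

5

4      : 4
dup    : 4 4
drop   : 4
negate : -4
-5     : -4 -5
9      : -4 -5 9
swap   : -4 9 -5
swap   : -4 -5 9
dup    : -4 -5 9 9
/      : -4 -5 1
rot    : -5 1 -4
swap   : -5 -4 1
rot    : -4 1 -5
dup    : -4 1 -5 -5
+      : -4 1 -10
drop   : -4 1
swap   : 1 -4
-      : 5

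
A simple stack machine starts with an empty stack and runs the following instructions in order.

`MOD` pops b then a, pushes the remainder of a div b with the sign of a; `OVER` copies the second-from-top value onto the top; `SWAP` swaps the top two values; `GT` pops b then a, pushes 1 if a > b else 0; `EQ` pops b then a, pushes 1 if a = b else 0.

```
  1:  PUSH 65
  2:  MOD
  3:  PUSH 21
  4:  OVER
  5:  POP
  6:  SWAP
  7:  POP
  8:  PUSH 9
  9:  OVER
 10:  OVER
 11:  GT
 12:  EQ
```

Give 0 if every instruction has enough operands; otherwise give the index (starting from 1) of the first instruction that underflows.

2

PUSH 65 → [65]
MOD  — needs 2 operands, stack has 1 → underflow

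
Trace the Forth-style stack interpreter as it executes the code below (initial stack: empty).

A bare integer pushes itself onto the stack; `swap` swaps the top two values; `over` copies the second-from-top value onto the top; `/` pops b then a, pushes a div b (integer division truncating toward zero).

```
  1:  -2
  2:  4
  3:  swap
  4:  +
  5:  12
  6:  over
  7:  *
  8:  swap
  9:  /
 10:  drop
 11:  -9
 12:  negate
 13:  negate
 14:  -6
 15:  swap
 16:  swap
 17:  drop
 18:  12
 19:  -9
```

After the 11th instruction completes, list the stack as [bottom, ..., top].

[-9]

-2   → -2
4    → -2 4
swap → 4 -2
+    → 2
12   → 2 12
over → 2 12 2
*    → 2 24
swap → 24 2
/    → 12
drop → (empty)
-9   → -9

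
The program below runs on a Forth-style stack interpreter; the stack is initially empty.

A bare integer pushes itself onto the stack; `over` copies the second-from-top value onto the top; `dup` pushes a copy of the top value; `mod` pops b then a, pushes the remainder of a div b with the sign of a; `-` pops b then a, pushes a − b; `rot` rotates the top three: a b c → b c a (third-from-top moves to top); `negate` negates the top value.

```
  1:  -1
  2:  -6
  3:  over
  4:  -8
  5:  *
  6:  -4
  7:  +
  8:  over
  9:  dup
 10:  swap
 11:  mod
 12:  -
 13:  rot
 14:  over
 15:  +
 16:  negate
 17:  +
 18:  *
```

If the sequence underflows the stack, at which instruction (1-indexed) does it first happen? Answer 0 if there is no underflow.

0

-1      [-1]
-6      [-1, -6]
over    [-1, -6, -1]
-8      [-1, -6, -1, -8]
*       [-1, -6, 8]
-4      [-1, -6, 8, -4]
+       [-1, -6, 4]
over    [-1, -6, 4, -6]
dup     [-1, -6, 4, -6, -6]
swap    [-1, -6, 4, -6, -6]
mod     [-1, -6, 4, 0]
-       [-1, -6, 4]
rot     [-6, 4, -1]
over    [-6, 4, -1, 4]
+       [-6, 4, 3]
negate  [-6, 4, -3]
+       [-6, 1]
*       [-6]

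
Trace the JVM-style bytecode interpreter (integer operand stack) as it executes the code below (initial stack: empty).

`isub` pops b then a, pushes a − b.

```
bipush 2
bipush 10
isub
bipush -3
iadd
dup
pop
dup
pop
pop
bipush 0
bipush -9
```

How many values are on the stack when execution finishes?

bipush 2  -> 2
bipush 10 -> 2 10
isub      -> -8
bipush -3 -> -8 -3
iadd      -> -11
dup       -> -11 -11
pop       -> -11
dup       -> -11 -11
pop       -> -11
pop       -> (empty)
bipush 0  -> 0
bipush -9 -> 0 -9

2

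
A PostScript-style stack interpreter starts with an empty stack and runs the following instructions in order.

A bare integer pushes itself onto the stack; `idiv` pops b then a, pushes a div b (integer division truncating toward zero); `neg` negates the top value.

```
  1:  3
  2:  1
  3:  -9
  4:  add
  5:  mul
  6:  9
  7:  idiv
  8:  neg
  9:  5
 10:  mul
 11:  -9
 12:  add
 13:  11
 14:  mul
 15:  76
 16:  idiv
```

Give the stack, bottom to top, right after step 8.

3    → 3
1    → 3 1
-9   → 3 1 -9
add  → 3 -8
mul  → -24
9    → -24 9
idiv → -2
neg  → 2

[2]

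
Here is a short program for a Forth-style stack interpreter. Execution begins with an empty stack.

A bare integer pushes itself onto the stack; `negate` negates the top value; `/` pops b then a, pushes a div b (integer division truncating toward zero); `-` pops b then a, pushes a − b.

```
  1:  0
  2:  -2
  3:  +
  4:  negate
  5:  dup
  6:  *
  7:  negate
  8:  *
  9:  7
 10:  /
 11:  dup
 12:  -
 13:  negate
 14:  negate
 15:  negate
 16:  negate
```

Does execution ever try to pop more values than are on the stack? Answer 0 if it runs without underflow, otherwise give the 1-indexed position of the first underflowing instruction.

0      → [0]
-2     → [0, -2]
+      → [-2]
negate → [2]
dup    → [2, 2]
*      → [4]
negate → [-4]
*  — needs 2 operands, stack has 1 → underflow

8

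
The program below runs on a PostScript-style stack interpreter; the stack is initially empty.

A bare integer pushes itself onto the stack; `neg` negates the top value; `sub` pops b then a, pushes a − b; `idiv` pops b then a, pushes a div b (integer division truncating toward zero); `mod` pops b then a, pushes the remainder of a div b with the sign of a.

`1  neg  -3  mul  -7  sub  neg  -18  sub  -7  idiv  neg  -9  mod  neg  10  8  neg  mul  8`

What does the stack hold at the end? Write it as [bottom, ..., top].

[-1, -80, 8]

1    → 1
neg  → -1
-3   → -1 -3
mul  → 3
-7   → 3 -7
sub  → 10
neg  → -10
-18  → -10 -18
sub  → 8
-7   → 8 -7
idiv → -1
neg  → 1
-9   → 1 -9
mod  → 1
neg  → -1
10   → -1 10
8    → -1 10 8
neg  → -1 10 -8
mul  → -1 -80
8    → -1 -80 8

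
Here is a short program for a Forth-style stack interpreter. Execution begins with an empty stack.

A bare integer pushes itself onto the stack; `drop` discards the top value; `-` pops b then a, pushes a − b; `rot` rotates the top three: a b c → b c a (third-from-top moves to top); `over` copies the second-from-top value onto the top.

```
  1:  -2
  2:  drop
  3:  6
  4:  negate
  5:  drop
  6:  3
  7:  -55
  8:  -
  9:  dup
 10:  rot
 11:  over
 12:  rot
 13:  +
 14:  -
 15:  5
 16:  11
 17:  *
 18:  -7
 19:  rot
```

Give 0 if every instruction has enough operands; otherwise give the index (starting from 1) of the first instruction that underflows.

-2     : [-2]
drop   : []
6      : [6]
negate : [-6]
drop   : []
3      : [3]
-55    : [3, -55]
-      : [58]
dup    : [58, 58]
rot  — needs 3 operands, stack has 2 → underflow

10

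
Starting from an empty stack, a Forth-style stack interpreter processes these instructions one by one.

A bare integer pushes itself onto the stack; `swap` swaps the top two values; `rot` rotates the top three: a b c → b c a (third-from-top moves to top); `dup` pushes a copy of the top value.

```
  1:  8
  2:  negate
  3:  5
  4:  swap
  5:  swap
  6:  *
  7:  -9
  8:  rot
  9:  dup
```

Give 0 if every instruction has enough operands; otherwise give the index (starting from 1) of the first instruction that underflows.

8      → [8]
negate → [-8]
5      → [-8, 5]
swap   → [5, -8]
swap   → [-8, 5]
*      → [-40]
-9     → [-40, -9]
rot  — needs 3 operands, stack has 2 → underflow

8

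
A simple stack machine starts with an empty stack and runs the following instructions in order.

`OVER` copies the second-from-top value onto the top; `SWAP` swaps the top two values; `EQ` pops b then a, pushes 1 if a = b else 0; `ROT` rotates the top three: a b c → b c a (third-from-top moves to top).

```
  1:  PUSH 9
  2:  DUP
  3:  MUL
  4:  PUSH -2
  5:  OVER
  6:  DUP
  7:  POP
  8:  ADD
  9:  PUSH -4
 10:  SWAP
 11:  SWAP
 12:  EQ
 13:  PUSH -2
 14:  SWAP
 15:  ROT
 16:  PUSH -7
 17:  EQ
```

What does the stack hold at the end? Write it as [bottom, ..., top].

PUSH 9  → 9
DUP     → 9 9
MUL     → 81
PUSH -2 → 81 -2
OVER    → 81 -2 81
DUP     → 81 -2 81 81
POP     → 81 -2 81
ADD     → 81 79
PUSH -4 → 81 79 -4
SWAP    → 81 -4 79
SWAP    → 81 79 -4
EQ      → 81 0
PUSH -2 → 81 0 -2
SWAP    → 81 -2 0
ROT     → -2 0 81
PUSH -7 → -2 0 81 -7
EQ      → -2 0 0

[-2, 0, 0]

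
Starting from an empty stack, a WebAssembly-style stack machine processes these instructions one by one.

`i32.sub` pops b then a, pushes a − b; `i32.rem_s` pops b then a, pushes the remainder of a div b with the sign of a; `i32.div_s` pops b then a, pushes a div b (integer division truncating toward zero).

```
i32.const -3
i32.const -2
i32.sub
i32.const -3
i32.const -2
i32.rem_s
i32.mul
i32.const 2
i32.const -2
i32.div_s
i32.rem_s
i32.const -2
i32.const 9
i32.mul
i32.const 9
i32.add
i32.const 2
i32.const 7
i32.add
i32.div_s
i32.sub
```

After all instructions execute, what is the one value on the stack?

1

i32.const -3 -> -3
i32.const -2 -> -3 -2
i32.sub      -> -1
i32.const -3 -> -1 -3
i32.const -2 -> -1 -3 -2
i32.rem_s    -> -1 -1
i32.mul      -> 1
i32.const 2  -> 1 2
i32.const -2 -> 1 2 -2
i32.div_s    -> 1 -1
i32.rem_s    -> 0
i32.const -2 -> 0 -2
i32.const 9  -> 0 -2 9
i32.mul      -> 0 -18
i32.const 9  -> 0 -18 9
i32.add      -> 0 -9
i32.const 2  -> 0 -9 2
i32.const 7  -> 0 -9 2 7
i32.add      -> 0 -9 9
i32.div_s    -> 0 -1
i32.sub      -> 1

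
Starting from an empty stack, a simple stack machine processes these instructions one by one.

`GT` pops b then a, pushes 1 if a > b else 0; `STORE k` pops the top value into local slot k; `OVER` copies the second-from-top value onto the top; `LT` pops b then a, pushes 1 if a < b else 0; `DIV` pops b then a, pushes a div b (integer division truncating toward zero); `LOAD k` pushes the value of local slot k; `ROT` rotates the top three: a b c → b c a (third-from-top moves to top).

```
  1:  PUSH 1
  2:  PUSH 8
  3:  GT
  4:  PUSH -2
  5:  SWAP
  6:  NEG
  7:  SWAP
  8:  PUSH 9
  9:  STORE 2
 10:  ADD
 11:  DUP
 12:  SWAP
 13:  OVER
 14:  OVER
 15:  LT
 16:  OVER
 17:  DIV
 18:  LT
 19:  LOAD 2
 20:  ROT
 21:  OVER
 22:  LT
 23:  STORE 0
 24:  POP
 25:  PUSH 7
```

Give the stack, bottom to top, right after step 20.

PUSH 1  → 1
PUSH 8  → 1 8
GT      → 0
PUSH -2 → 0 -2
SWAP    → -2 0
NEG     → -2 0
SWAP    → 0 -2
PUSH 9  → 0 -2 9
STORE 2 → 0 -2
ADD     → -2
DUP     → -2 -2
SWAP    → -2 -2
OVER    → -2 -2 -2
OVER    → -2 -2 -2 -2
LT      → -2 -2 0
OVER    → -2 -2 0 -2
DIV     → -2 -2 0
LT      → -2 1
LOAD 2  → -2 1 9
ROT     → 1 9 -2

[1, 9, -2]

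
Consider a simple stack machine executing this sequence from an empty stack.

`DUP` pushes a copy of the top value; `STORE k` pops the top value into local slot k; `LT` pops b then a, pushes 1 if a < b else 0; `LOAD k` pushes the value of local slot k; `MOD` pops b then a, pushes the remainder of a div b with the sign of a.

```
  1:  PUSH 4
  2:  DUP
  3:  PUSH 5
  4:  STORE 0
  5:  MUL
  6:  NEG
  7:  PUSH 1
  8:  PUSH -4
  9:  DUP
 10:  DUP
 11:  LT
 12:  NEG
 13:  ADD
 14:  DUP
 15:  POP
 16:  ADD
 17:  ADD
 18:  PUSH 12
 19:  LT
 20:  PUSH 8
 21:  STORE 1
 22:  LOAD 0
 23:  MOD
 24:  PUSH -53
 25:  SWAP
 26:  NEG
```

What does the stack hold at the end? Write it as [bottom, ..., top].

[-53, -1]

PUSH 4   -> [4]
DUP      -> [4, 4]
PUSH 5   -> [4, 4, 5]
STORE 0  -> [4, 4]
MUL      -> [16]
NEG      -> [-16]
PUSH 1   -> [-16, 1]
PUSH -4  -> [-16, 1, -4]
DUP      -> [-16, 1, -4, -4]
DUP      -> [-16, 1, -4, -4, -4]
LT       -> [-16, 1, -4, 0]
NEG      -> [-16, 1, -4, 0]
ADD      -> [-16, 1, -4]
DUP      -> [-16, 1, -4, -4]
POP      -> [-16, 1, -4]
ADD      -> [-16, -3]
ADD      -> [-19]
PUSH 12  -> [-19, 12]
LT       -> [1]
PUSH 8   -> [1, 8]
STORE 1  -> [1]
LOAD 0   -> [1, 5]
MOD      -> [1]
PUSH -53 -> [1, -53]
SWAP     -> [-53, 1]
NEG      -> [-53, -1]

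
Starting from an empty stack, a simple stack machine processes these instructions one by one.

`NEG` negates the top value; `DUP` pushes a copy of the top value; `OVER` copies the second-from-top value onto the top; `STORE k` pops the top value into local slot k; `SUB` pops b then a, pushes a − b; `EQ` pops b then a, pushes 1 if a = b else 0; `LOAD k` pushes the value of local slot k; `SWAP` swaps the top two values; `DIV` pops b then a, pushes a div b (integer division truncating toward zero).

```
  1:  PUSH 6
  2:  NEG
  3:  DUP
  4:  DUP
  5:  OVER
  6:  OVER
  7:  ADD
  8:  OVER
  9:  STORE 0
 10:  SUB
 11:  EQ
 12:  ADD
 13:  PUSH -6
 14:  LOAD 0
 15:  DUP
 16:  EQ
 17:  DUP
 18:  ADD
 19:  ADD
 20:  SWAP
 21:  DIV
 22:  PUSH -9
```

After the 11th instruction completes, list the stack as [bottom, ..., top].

[-6, 0]

PUSH 6  -> 6
NEG     -> -6
DUP     -> -6 -6
DUP     -> -6 -6 -6
OVER    -> -6 -6 -6 -6
OVER    -> -6 -6 -6 -6 -6
ADD     -> -6 -6 -6 -12
OVER    -> -6 -6 -6 -12 -6
STORE 0 -> -6 -6 -6 -12
SUB     -> -6 -6 6
EQ      -> -6 0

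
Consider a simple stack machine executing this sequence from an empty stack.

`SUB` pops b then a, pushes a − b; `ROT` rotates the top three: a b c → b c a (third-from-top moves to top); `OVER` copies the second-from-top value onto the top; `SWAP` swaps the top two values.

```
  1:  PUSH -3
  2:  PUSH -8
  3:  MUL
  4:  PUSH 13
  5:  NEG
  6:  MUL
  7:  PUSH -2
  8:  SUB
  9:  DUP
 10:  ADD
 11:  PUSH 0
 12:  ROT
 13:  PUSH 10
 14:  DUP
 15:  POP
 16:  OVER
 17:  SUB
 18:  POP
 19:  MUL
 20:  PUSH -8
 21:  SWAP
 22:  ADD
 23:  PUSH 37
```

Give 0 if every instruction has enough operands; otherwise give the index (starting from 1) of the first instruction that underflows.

12

PUSH -3 → [-3]
PUSH -8 → [-3, -8]
MUL     → [24]
PUSH 13 → [24, 13]
NEG     → [24, -13]
MUL     → [-312]
PUSH -2 → [-312, -2]
SUB     → [-310]
DUP     → [-310, -310]
ADD     → [-620]
PUSH 0  → [-620, 0]
ROT  — needs 3 operands, stack has 2 → underflow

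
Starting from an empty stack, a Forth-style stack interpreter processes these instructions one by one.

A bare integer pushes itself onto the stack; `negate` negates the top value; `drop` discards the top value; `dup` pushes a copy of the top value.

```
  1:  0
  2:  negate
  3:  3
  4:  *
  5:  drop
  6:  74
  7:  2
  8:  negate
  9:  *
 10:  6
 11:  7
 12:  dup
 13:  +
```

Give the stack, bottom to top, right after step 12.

0       [0]
negate  [0]
3       [0, 3]
*       [0]
drop    []
74      [74]
2       [74, 2]
negate  [74, -2]
*       [-148]
6       [-148, 6]
7       [-148, 6, 7]
dup     [-148, 6, 7, 7]

[-148, 6, 7, 7]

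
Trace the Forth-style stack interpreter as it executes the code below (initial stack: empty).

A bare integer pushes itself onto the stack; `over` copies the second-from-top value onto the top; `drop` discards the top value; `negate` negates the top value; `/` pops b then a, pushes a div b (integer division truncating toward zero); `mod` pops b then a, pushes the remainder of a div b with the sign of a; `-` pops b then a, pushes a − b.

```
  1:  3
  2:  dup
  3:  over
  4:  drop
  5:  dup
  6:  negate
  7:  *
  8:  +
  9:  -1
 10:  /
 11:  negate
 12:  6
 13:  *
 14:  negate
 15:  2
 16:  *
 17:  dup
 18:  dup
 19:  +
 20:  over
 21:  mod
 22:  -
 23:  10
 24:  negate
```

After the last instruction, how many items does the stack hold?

3      → 3
dup    → 3 3
over   → 3 3 3
drop   → 3 3
dup    → 3 3 3
negate → 3 3 -3
*      → 3 -9
+      → -6
-1     → -6 -1
/      → 6
negate → -6
6      → -6 6
*      → -36
negate → 36
2      → 36 2
*      → 72
dup    → 72 72
dup    → 72 72 72
+      → 72 144
over   → 72 144 72
mod    → 72 0
-      → 72
10     → 72 10
negate → 72 -10

2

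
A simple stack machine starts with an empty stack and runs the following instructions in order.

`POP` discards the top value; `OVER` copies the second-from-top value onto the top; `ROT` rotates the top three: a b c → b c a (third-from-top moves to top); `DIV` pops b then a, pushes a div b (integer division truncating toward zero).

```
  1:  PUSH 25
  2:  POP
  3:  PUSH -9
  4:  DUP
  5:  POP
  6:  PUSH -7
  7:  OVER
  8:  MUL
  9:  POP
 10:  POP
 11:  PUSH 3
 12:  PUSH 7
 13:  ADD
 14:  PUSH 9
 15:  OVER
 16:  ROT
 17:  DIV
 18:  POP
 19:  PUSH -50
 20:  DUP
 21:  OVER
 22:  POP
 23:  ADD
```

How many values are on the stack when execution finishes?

PUSH 25  : [25]
POP      : []
PUSH -9  : [-9]
DUP      : [-9, -9]
POP      : [-9]
PUSH -7  : [-9, -7]
OVER     : [-9, -7, -9]
MUL      : [-9, 63]
POP      : [-9]
POP      : []
PUSH 3   : [3]
PUSH 7   : [3, 7]
ADD      : [10]
PUSH 9   : [10, 9]
OVER     : [10, 9, 10]
ROT      : [9, 10, 10]
DIV      : [9, 1]
POP      : [9]
PUSH -50 : [9, -50]
DUP      : [9, -50, -50]
OVER     : [9, -50, -50, -50]
POP      : [9, -50, -50]
ADD      : [9, -100]

2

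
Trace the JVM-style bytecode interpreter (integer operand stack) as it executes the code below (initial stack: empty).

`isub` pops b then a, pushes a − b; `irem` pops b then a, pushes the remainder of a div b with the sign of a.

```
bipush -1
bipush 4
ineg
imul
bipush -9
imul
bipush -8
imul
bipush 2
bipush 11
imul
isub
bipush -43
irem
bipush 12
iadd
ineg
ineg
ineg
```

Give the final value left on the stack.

-20

bipush -1  → -1
bipush 4   → -1 4
ineg       → -1 -4
imul       → 4
bipush -9  → 4 -9
imul       → -36
bipush -8  → -36 -8
imul       → 288
bipush 2   → 288 2
bipush 11  → 288 2 11
imul       → 288 22
isub       → 266
bipush -43 → 266 -43
irem       → 8
bipush 12  → 8 12
iadd       → 20
ineg       → -20
ineg       → 20
ineg       → -20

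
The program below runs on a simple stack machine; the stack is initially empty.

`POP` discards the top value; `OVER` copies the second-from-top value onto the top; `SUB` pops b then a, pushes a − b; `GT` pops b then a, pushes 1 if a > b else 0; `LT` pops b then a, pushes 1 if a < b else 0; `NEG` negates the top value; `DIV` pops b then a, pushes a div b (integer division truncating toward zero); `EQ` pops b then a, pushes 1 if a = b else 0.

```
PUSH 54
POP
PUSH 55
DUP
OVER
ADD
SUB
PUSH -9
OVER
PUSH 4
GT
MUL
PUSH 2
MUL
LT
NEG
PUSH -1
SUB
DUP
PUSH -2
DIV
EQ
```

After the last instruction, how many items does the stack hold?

PUSH 54 → [54]
POP     → []
PUSH 55 → [55]
DUP     → [55, 55]
OVER    → [55, 55, 55]
ADD     → [55, 110]
SUB     → [-55]
PUSH -9 → [-55, -9]
OVER    → [-55, -9, -55]
PUSH 4  → [-55, -9, -55, 4]
GT      → [-55, -9, 0]
MUL     → [-55, 0]
PUSH 2  → [-55, 0, 2]
MUL     → [-55, 0]
LT      → [1]
NEG     → [-1]
PUSH -1 → [-1, -1]
SUB     → [0]
DUP     → [0, 0]
PUSH -2 → [0, 0, -2]
DIV     → [0, 0]
EQ      → [1]

1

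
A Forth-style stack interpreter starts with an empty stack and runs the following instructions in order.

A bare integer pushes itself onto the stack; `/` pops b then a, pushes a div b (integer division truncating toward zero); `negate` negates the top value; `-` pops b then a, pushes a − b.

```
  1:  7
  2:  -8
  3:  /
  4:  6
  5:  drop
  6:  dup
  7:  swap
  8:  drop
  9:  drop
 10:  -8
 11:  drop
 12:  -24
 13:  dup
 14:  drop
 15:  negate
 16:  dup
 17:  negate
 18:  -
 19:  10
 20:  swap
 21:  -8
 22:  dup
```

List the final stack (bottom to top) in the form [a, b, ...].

7      : [7]
-8     : [7, -8]
/      : [0]
6      : [0, 6]
drop   : [0]
dup    : [0, 0]
swap   : [0, 0]
drop   : [0]
drop   : []
-8     : [-8]
drop   : []
-24    : [-24]
dup    : [-24, -24]
drop   : [-24]
negate : [24]
dup    : [24, 24]
negate : [24, -24]
-      : [48]
10     : [48, 10]
swap   : [10, 48]
-8     : [10, 48, -8]
dup    : [10, 48, -8, -8]

[10, 48, -8, -8]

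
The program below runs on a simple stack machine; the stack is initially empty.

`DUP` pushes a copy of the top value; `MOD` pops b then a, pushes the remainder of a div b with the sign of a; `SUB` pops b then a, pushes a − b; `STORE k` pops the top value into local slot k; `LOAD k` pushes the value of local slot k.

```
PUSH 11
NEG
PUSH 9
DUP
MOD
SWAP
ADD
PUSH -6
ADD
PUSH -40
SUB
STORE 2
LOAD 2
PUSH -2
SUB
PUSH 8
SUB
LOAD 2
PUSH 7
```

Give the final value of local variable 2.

PUSH 11  → 11
NEG      → -11
PUSH 9   → -11 9
DUP      → -11 9 9
MOD      → -11 0
SWAP     → 0 -11
ADD      → -11
PUSH -6  → -11 -6
ADD      → -17
PUSH -40 → -17 -40
SUB      → 23
STORE 2  → (empty)
LOAD 2   → 23
PUSH -2  → 23 -2
SUB      → 25
PUSH 8   → 25 8
SUB      → 17
LOAD 2   → 17 23
PUSH 7   → 17 23 7

23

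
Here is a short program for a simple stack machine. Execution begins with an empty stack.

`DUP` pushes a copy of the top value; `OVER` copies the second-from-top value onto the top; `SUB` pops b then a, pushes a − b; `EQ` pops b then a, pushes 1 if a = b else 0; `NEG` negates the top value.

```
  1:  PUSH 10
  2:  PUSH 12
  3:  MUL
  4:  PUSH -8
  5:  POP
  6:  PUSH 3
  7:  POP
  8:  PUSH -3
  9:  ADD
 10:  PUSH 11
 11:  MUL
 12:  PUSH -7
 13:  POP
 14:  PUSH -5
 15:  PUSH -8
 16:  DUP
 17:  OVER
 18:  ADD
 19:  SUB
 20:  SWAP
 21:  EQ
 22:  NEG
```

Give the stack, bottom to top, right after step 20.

[1287, 8, -5]

PUSH 10 → 10
PUSH 12 → 10 12
MUL     → 120
PUSH -8 → 120 -8
POP     → 120
PUSH 3  → 120 3
POP     → 120
PUSH -3 → 120 -3
ADD     → 117
PUSH 11 → 117 11
MUL     → 1287
PUSH -7 → 1287 -7
POP     → 1287
PUSH -5 → 1287 -5
PUSH -8 → 1287 -5 -8
DUP     → 1287 -5 -8 -8
OVER    → 1287 -5 -8 -8 -8
ADD     → 1287 -5 -8 -16
SUB     → 1287 -5 8
SWAP    → 1287 8 -5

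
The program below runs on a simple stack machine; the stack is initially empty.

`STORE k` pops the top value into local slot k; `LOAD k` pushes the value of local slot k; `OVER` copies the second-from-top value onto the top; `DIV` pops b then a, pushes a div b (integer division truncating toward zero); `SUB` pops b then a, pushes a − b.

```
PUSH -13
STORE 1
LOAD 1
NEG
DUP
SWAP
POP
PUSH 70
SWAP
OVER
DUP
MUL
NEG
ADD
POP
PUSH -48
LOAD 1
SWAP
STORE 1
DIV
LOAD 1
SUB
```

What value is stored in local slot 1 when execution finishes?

PUSH -13  [-13]
STORE 1   []
LOAD 1    [-13]
NEG       [13]
DUP       [13, 13]
SWAP      [13, 13]
POP       [13]
PUSH 70   [13, 70]
SWAP      [70, 13]
OVER      [70, 13, 70]
DUP       [70, 13, 70, 70]
MUL       [70, 13, 4900]
NEG       [70, 13, -4900]
ADD       [70, -4887]
POP       [70]
PUSH -48  [70, -48]
LOAD 1    [70, -48, -13]
SWAP      [70, -13, -48]
STORE 1   [70, -13]
DIV       [-5]
LOAD 1    [-5, -48]
SUB       [43]

-48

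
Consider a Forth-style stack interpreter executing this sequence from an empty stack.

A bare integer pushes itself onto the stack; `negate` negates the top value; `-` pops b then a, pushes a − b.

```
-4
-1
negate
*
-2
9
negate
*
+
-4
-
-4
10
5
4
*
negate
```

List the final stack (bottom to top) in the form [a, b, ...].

-4     : -4
-1     : -4 -1
negate : -4 1
*      : -4
-2     : -4 -2
9      : -4 -2 9
negate : -4 -2 -9
*      : -4 18
+      : 14
-4     : 14 -4
-      : 18
-4     : 18 -4
10     : 18 -4 10
5      : 18 -4 10 5
4      : 18 -4 10 5 4
*      : 18 -4 10 20
negate : 18 -4 10 -20

[18, -4, 10, -20]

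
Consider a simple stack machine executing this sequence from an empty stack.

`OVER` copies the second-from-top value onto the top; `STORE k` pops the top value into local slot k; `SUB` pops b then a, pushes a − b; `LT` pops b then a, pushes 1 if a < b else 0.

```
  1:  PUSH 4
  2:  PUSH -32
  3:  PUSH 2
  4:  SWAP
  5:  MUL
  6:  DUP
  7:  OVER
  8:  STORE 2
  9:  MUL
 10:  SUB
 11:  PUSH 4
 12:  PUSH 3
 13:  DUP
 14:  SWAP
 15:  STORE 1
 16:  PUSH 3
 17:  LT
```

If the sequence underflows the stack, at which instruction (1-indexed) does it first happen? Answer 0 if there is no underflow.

0

PUSH 4   : 4
PUSH -32 : 4 -32
PUSH 2   : 4 -32 2
SWAP     : 4 2 -32
MUL      : 4 -64
DUP      : 4 -64 -64
OVER     : 4 -64 -64 -64
STORE 2  : 4 -64 -64
MUL      : 4 4096
SUB      : -4092
PUSH 4   : -4092 4
PUSH 3   : -4092 4 3
DUP      : -4092 4 3 3
SWAP     : -4092 4 3 3
STORE 1  : -4092 4 3
PUSH 3   : -4092 4 3 3
LT       : -4092 4 0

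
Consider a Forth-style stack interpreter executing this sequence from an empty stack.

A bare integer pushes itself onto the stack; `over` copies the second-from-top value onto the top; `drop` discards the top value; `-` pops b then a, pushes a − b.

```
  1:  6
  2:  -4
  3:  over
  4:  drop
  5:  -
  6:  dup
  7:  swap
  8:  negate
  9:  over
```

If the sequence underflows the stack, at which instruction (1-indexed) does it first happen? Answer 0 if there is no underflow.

0

6       6
-4      6 -4
over    6 -4 6
drop    6 -4
-       10
dup     10 10
swap    10 10
negate  10 -10
over    10 -10 10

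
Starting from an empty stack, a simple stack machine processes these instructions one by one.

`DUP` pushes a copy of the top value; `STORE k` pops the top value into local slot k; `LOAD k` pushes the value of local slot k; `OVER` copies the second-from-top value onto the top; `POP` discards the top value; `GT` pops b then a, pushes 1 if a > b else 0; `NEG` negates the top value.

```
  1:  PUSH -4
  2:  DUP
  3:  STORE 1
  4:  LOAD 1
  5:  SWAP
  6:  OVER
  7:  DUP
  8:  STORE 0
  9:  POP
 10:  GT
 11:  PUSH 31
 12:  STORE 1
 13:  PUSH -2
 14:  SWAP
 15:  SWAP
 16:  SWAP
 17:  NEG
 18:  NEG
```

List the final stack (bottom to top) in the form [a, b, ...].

[-2, 0]

PUSH -4 -> -4
DUP     -> -4 -4
STORE 1 -> -4
LOAD 1  -> -4 -4
SWAP    -> -4 -4
OVER    -> -4 -4 -4
DUP     -> -4 -4 -4 -4
STORE 0 -> -4 -4 -4
POP     -> -4 -4
GT      -> 0
PUSH 31 -> 0 31
STORE 1 -> 0
PUSH -2 -> 0 -2
SWAP    -> -2 0
SWAP    -> 0 -2
SWAP    -> -2 0
NEG     -> -2 0
NEG     -> -2 0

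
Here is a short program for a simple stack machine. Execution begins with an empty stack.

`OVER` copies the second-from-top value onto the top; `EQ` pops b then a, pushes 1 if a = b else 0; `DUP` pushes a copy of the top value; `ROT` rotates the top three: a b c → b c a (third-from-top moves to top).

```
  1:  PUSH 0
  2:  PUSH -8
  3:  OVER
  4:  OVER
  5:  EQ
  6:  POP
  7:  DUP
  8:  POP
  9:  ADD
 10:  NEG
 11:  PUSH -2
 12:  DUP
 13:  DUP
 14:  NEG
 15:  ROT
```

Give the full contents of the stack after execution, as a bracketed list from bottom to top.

[8, -2, 2, -2]

PUSH 0   0
PUSH -8  0 -8
OVER     0 -8 0
OVER     0 -8 0 -8
EQ       0 -8 0
POP      0 -8
DUP      0 -8 -8
POP      0 -8
ADD      -8
NEG      8
PUSH -2  8 -2
DUP      8 -2 -2
DUP      8 -2 -2 -2
NEG      8 -2 -2 2
ROT      8 -2 2 -2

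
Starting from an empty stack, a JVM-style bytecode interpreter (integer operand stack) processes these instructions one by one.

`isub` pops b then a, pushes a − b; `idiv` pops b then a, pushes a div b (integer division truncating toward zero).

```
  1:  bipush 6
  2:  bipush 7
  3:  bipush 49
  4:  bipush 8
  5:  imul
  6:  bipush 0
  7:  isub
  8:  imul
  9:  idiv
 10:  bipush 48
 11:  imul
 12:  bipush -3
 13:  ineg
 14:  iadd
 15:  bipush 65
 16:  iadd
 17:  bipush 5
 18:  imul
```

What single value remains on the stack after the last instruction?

340

bipush 6  : 6
bipush 7  : 6 7
bipush 49 : 6 7 49
bipush 8  : 6 7 49 8
imul      : 6 7 392
bipush 0  : 6 7 392 0
isub      : 6 7 392
imul      : 6 2744
idiv      : 0
bipush 48 : 0 48
imul      : 0
bipush -3 : 0 -3
ineg      : 0 3
iadd      : 3
bipush 65 : 3 65
iadd      : 68
bipush 5  : 68 5
imul      : 340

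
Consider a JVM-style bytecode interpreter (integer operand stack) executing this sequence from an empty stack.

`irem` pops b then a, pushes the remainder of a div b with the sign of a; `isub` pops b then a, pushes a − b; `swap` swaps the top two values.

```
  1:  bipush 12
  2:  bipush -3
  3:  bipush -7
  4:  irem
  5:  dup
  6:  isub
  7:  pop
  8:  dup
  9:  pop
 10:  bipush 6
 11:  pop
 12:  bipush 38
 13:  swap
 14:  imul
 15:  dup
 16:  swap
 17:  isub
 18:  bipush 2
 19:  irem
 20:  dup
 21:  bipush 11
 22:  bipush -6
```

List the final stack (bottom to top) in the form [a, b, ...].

[0, 0, 11, -6]

bipush 12 : [12]
bipush -3 : [12, -3]
bipush -7 : [12, -3, -7]
irem      : [12, -3]
dup       : [12, -3, -3]
isub      : [12, 0]
pop       : [12]
dup       : [12, 12]
pop       : [12]
bipush 6  : [12, 6]
pop       : [12]
bipush 38 : [12, 38]
swap      : [38, 12]
imul      : [456]
dup       : [456, 456]
swap      : [456, 456]
isub      : [0]
bipush 2  : [0, 2]
irem      : [0]
dup       : [0, 0]
bipush 11 : [0, 0, 11]
bipush -6 : [0, 0, 11, -6]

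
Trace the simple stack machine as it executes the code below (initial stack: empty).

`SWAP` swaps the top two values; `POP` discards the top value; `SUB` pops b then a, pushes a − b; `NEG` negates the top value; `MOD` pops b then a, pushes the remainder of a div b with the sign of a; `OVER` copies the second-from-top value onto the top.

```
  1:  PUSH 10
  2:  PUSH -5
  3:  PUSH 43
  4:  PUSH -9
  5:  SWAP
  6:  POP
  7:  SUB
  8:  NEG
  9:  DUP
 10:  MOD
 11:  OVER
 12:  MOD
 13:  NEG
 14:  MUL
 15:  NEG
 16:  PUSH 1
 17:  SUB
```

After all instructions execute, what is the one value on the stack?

-1

PUSH 10  10
PUSH -5  10 -5
PUSH 43  10 -5 43
PUSH -9  10 -5 43 -9
SWAP     10 -5 -9 43
POP      10 -5 -9
SUB      10 4
NEG      10 -4
DUP      10 -4 -4
MOD      10 0
OVER     10 0 10
MOD      10 0
NEG      10 0
MUL      0
NEG      0
PUSH 1   0 1
SUB      -1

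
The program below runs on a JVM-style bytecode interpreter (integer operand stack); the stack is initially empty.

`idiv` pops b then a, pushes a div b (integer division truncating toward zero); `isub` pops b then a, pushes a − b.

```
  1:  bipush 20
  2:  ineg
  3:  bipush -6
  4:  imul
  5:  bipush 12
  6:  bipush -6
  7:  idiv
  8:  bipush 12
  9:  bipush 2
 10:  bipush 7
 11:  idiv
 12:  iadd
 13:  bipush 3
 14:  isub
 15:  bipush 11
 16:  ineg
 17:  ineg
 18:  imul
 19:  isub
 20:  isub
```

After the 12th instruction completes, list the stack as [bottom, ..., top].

[120, -2, 12]

bipush 20 → [20]
ineg      → [-20]
bipush -6 → [-20, -6]
imul      → [120]
bipush 12 → [120, 12]
bipush -6 → [120, 12, -6]
idiv      → [120, -2]
bipush 12 → [120, -2, 12]
bipush 2  → [120, -2, 12, 2]
bipush 7  → [120, -2, 12, 2, 7]
idiv      → [120, -2, 12, 0]
iadd      → [120, -2, 12]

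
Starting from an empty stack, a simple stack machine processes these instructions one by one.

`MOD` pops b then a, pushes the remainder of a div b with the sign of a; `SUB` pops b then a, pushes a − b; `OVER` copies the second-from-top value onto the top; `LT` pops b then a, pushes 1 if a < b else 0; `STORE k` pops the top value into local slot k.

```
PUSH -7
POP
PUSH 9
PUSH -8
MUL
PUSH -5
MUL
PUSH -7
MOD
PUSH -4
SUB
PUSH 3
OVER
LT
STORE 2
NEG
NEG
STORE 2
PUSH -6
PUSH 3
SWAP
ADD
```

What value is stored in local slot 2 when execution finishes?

7

PUSH -7  [-7]
POP      []
PUSH 9   [9]
PUSH -8  [9, -8]
MUL      [-72]
PUSH -5  [-72, -5]
MUL      [360]
PUSH -7  [360, -7]
MOD      [3]
PUSH -4  [3, -4]
SUB      [7]
PUSH 3   [7, 3]
OVER     [7, 3, 7]
LT       [7, 1]
STORE 2  [7]
NEG      [-7]
NEG      [7]
STORE 2  []
PUSH -6  [-6]
PUSH 3   [-6, 3]
SWAP     [3, -6]
ADD      [-3]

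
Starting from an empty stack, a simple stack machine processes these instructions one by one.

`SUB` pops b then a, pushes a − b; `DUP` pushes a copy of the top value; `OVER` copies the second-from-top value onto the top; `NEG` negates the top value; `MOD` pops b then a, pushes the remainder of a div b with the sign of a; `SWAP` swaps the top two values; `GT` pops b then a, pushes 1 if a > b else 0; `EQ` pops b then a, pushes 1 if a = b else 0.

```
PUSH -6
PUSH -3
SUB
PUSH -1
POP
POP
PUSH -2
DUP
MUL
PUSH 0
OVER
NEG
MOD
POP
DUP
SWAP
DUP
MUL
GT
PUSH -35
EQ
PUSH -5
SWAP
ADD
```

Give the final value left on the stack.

-5

PUSH -6   [-6]
PUSH -3   [-6, -3]
SUB       [-3]
PUSH -1   [-3, -1]
POP       [-3]
POP       []
PUSH -2   [-2]
DUP       [-2, -2]
MUL       [4]
PUSH 0    [4, 0]
OVER      [4, 0, 4]
NEG       [4, 0, -4]
MOD       [4, 0]
POP       [4]
DUP       [4, 4]
SWAP      [4, 4]
DUP       [4, 4, 4]
MUL       [4, 16]
GT        [0]
PUSH -35  [0, -35]
EQ        [0]
PUSH -5   [0, -5]
SWAP      [-5, 0]
ADD       [-5]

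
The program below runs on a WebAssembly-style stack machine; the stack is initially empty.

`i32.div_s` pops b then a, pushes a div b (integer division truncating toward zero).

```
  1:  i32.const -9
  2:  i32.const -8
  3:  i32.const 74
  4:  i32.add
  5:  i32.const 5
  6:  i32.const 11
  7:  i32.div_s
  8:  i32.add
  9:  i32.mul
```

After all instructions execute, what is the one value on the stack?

i32.const -9 : -9
i32.const -8 : -9 -8
i32.const 74 : -9 -8 74
i32.add      : -9 66
i32.const 5  : -9 66 5
i32.const 11 : -9 66 5 11
i32.div_s    : -9 66 0
i32.add      : -9 66
i32.mul      : -594

-594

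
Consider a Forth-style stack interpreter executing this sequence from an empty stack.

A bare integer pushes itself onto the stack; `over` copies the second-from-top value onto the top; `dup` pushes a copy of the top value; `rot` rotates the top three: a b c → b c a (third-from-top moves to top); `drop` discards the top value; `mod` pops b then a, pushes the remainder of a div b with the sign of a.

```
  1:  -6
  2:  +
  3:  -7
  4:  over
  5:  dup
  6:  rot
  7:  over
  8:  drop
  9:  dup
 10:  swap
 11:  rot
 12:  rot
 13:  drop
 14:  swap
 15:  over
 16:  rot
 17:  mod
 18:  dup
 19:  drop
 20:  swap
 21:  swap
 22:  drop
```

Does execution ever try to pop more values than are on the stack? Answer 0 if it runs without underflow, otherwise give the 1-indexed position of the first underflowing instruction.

2

-6 : -6
+  — needs 2 operands, stack has 1 → underflow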